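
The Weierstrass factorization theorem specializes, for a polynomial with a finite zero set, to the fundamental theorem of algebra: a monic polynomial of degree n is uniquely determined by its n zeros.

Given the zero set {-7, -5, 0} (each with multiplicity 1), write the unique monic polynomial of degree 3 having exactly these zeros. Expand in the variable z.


The polynomial is p(z) = ∏_{α ∈ S} (z − α), where S = {-7, -5, 0}.
Expanding the product yields: p(z) = z^3 + 12·z^2 + 35·z.
The resulting polynomial has degree 3 and real coefficients as required.

p(z) = z^3 + 12·z^2 + 35·z.


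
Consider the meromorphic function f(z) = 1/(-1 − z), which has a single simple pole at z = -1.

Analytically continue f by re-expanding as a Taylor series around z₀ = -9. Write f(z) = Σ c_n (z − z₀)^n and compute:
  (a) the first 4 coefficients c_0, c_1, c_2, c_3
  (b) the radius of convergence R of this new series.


Let w = z − z₀, so z = z₀ + w.
Then -1 − z = -1 − (z₀ + w) = (-1 − z₀) − w = 8 − w.
f(z) = 1/(8 − w) = (1/(8)) · 1/(1 − w/(8)) = Σ_{n≥0} w^n / (8)^(n+1).
So c_n = 1/(8)^(n+1):
  c_0 = 1/(8)^1 = 1/8.
  c_1 = 1/(8)^2 = 1/64.
  c_2 = 1/(8)^3 = 1/512.
  c_3 = 1/(8)^4 = 1/4096.
The series is valid for |w/d| < 1, i.e. |z − z₀| < |d|.
Radius of convergence: R = |-1 − z₀| = |8| = 8 (distance from z₀ to the singularity z = -1).

c_0 = 1/8, c_1 = 1/64, c_2 = 1/512, c_3 = 1/4096; R = 8.


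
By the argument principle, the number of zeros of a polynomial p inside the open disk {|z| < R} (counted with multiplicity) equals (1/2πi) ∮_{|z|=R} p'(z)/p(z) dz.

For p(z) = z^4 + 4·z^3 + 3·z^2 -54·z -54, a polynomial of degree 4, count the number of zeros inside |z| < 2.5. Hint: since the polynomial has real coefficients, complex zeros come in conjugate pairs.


The zeros of p are: 3, -1, (-3 + 3i), (-3 - 3i).
Their magnitudes are: 3, 1, 4.243, 4.243.
Zeros with |z| < R = 2.5: -1.
Count = 1.
By the argument principle, (1/2πi) ∮_{|z|=R} p'(z)/p(z) dz equals exactly this count.

Number of zeros inside |z| < 2.5: 1.


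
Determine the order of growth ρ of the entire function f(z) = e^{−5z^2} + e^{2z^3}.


Each summand is entire of order 2 and 3 respectively (as in the single-exponential case). The order of a sum is at most the max of the orders, so ρ ≤ 3. For the lower bound: on |z|=r choose arg z so that 2z^3 is real positive; then |e^{2z^3}| = e^{2r^3} while |e^{-5z^2}| ≤ e^{5r^2} = o(e^{2r^3}). So |f| ≥ e^{2r^3}(1 − o(1)) and ρ ≥ 3. Hence ρ = max(2, 3) = 3.
Therefore ρ = 3.

Order ρ = 3.


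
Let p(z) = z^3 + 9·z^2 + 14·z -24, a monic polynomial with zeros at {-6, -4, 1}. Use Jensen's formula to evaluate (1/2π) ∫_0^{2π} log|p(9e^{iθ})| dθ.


Zeros: -6, -4, 1; r = 9.
Inside |z| < r: -6, -4, 1. Outside (|z| ≥ r): ∅.
p(0) = -24, so log|p(0)| = log(24) = 3.1781.
Apply Jensen: I(r) = log|p(0)| + Σ_k log(r/|z_k|), summed over zeros inside |z| < r.
  log(r/|z_k|) for z_k = -6: log(9/6) = 0.4055
  log(r/|z_k|) for z_k = -4: log(9/4) = 0.8109
  log(r/|z_k|) for z_k = 1: log(9/1) = 2.1972
Sum over inside zeros: 3.4136.
I(r) = log|p(0)| + (inside sum) = 3.1781 + 3.4136 = 6.5917.
Closed form (all zeros inside, monic): I(r) = n·log(r) = 3·log(9) = 6.5917. ✓

I(r) ≈ 6.5917.


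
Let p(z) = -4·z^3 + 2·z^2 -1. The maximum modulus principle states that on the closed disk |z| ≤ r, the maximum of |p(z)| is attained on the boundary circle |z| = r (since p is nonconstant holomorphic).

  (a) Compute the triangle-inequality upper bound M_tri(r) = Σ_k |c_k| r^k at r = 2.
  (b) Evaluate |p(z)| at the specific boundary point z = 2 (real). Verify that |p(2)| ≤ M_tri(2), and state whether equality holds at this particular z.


Coefficients: c_0 = -1, c_1 = 0, c_2 = 2, c_3 = -4. Radius r = 2.
Part (a). Triangle bound: M_tri(r) = Σ_k |c_k| r^k
  = |-1|·2^0 + |0|·2^1 + |2|·2^2 + |-4|·2^3
  = 1 + 0 + 8 + 32 = 41.
This bounds M(r) := max_{|z|=r} |p(z)| from above; equality holds iff all terms c_k z^k can be made to align in phase at a single z on |z|=r.
Part (b). At z = 2 (real, on the circle |z| = r):
  p(2) = (-1)·2^0 + (0)·2^1 + (2)·2^2 + (-4)·2^3 = -25.
  |p(2)| = 25.
Check: |p(2)| = 25 ≤ 41 = M_tri(2). ✓ Equality does not hold at z = 2 (the coefficients have mixed signs, so the terms do not all align in phase there).

M_tri(2) = 41; |p(2)| = 25; equality at z=2: no.


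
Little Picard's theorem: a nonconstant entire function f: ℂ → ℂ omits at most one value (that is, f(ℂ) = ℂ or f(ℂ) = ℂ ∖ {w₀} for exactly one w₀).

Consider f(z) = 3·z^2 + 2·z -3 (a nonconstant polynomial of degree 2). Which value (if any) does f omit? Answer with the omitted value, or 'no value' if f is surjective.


Little Picard bounds the complement of f(ℂ) to at most one point.
For every w ∈ ℂ, the equation p(z) − w = 0 is a nonconstant polynomial in z and hence has at least one root by the fundamental theorem of algebra. So p is surjective onto ℂ, omitting no value.

Omitted value: no value.


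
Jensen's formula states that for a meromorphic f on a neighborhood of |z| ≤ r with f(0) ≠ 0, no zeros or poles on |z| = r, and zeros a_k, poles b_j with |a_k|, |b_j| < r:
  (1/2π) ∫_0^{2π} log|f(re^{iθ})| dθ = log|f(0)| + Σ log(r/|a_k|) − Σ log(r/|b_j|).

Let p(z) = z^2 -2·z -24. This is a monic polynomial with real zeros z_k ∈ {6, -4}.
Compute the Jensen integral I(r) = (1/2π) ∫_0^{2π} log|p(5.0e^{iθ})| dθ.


Zeros: -4, 6; r = 5.0.
Inside |z| < r: -4. Outside (|z| ≥ r): 6.
p(0) = -24, so log|p(0)| = log(24) = 3.1781.
Apply Jensen: I(r) = log|p(0)| + Σ_k log(r/|z_k|), summed over zeros inside |z| < r.
  log(r/|z_k|) for z_k = -4: log(5.0/4) = 0.2231
  Outside zeros (6) contribute nothing to the Jensen sum.
Sum over inside zeros: 0.2231.
I(r) = log|p(0)| + (inside sum) = 3.1781 + 0.2231 = 3.4012.
Note: since some zeros are outside |z| ≤ r, the simplified n·log(r) form does NOT apply — only the inside zeros contribute.

I(r) ≈ 3.4012.


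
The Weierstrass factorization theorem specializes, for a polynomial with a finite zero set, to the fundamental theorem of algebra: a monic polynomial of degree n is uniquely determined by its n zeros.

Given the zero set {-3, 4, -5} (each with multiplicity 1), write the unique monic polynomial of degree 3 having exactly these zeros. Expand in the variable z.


The polynomial is p(z) = ∏_{α ∈ S} (z − α), where S = {-3, 4, -5}.
Expanding the product yields: p(z) = z^3 + 4·z^2 -17·z -60.
The resulting polynomial has degree 3 and real coefficients as required.

p(z) = z^3 + 4·z^2 -17·z -60.


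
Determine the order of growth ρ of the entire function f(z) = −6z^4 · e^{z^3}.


M(r) = max_{|z|=r} |-6|·|z|^4·|e^{z^3}| = 6·r^4 · e^{1r^3} (the factors attain their maxima compatibly on |z|=r). Then log M(r) = log 6 + 4·log r + 1r^3, dominated by the last term, so log log M(r) ~ 3·log r. The polynomial factor -6z^4 contributes only a log r term and does not affect the order. ρ = 3.
Therefore ρ = 3.

Order ρ = 3.


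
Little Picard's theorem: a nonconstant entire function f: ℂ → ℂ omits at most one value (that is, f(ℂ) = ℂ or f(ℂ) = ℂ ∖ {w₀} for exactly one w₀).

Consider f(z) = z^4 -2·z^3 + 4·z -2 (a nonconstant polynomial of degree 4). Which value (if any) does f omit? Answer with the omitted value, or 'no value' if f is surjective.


Little Picard bounds the complement of f(ℂ) to at most one point.
For every w ∈ ℂ, the equation p(z) − w = 0 is a nonconstant polynomial in z and hence has at least one root by the fundamental theorem of algebra. So p is surjective onto ℂ, omitting no value.

Omitted value: no value.


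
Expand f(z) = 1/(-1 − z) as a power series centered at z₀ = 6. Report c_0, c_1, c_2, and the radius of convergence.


Let w = z − z₀, so z = z₀ + w.
Then -1 − z = -1 − (z₀ + w) = (-1 − z₀) − w = -7 − w.
f(z) = 1/(-7 − w) = (1/(-7)) · 1/(1 − w/(-7)) = Σ_{n≥0} w^n / (-7)^(n+1).
So c_n = 1/(-7)^(n+1):
  c_0 = 1/(-7)^1 = -1/7.
  c_1 = 1/(-7)^2 = 1/49.
  c_2 = 1/(-7)^3 = -1/343.
The series is valid for |w/d| < 1, i.e. |z − z₀| < |d|.
Radius of convergence: R = |-1 − z₀| = |-7| = 7 (distance from z₀ to the singularity z = -1).

c_0 = -1/7, c_1 = 1/49, c_2 = -1/343; R = 7.


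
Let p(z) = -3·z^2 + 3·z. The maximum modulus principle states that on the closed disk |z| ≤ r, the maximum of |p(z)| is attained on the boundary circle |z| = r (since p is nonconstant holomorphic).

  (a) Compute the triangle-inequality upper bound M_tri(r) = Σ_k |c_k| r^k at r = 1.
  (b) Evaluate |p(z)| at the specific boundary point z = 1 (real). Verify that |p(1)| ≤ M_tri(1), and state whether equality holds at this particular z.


Coefficients: c_0 = 0, c_1 = 3, c_2 = -3. Radius r = 1.
Part (a). Triangle bound: M_tri(r) = Σ_k |c_k| r^k
  = |0|·1^0 + |3|·1^1 + |-3|·1^2
  = 0 + 3 + 3 = 6.
This bounds M(r) := max_{|z|=r} |p(z)| from above; equality holds iff all terms c_k z^k can be made to align in phase at a single z on |z|=r.
Part (b). At z = 1 (real, on the circle |z| = r):
  p(1) = (0)·1^0 + (3)·1^1 + (-3)·1^2 = 0.
  |p(1)| = 0.
Check: |p(1)| = 0 ≤ 6 = M_tri(1). ✓ Equality does not hold at z = 1 (the coefficients have mixed signs, so the terms do not all align in phase there).

M_tri(1) = 6; |p(1)| = 0; equality at z=1: no.


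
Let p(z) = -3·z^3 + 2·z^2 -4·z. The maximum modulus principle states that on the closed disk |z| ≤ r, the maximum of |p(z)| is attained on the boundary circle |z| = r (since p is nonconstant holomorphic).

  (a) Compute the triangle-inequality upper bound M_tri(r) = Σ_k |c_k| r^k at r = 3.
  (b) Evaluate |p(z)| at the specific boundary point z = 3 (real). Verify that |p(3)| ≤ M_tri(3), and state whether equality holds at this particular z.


Coefficients: c_0 = 0, c_1 = -4, c_2 = 2, c_3 = -3. Radius r = 3.
Part (a). Triangle bound: M_tri(r) = Σ_k |c_k| r^k
  = |0|·3^0 + |-4|·3^1 + |2|·3^2 + |-3|·3^3
  = 0 + 12 + 18 + 81 = 111.
This bounds M(r) := max_{|z|=r} |p(z)| from above; equality holds iff all terms c_k z^k can be made to align in phase at a single z on |z|=r.
Part (b). At z = 3 (real, on the circle |z| = r):
  p(3) = (0)·3^0 + (-4)·3^1 + (2)·3^2 + (-3)·3^3 = -75.
  |p(3)| = 75.
Check: |p(3)| = 75 ≤ 111 = M_tri(3). ✓ Equality does not hold at z = 3 (the coefficients have mixed signs, so the terms do not all align in phase there).

M_tri(3) = 111; |p(3)| = 75; equality at z=3: no.


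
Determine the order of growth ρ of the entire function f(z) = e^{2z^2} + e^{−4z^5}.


Each summand is entire of order 2 and 5 respectively (as in the single-exponential case). The order of a sum is at most the max of the orders, so ρ ≤ 5. For the lower bound: on |z|=r choose arg z so that -4z^5 is real positive; then |e^{-4z^5}| = e^{4r^5} while |e^{2z^2}| ≤ e^{2r^2} = o(e^{4r^5}). So |f| ≥ e^{4r^5}(1 − o(1)) and ρ ≥ 5. Hence ρ = max(2, 5) = 5.
Therefore ρ = 5.

Order ρ = 5.


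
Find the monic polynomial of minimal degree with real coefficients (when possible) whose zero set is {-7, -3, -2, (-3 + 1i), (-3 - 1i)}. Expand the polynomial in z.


The polynomial is p(z) = ∏_{α ∈ S} (z − α), where S = {-7, -3, -2, (-3 + 1i), (-3 - 1i)}.
Expanding the product yields: p(z) = z^5 + 18·z^4 + 123·z^3 + 408·z^2 + 662·z + 420.
Note conjugate pairs combine to real quadratics: (z − (-3+1i))(z − (-3−1i)) = z² + 6z + 10.
The resulting polynomial has degree 5 and real coefficients as required.

p(z) = z^5 + 18·z^4 + 123·z^3 + 408·z^2 + 662·z + 420.


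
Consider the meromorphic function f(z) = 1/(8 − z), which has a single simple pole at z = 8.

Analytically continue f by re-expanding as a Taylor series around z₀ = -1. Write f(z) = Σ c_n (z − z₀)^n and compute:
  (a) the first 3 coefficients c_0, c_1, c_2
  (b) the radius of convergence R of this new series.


Let w = z − z₀, so z = z₀ + w.
Then 8 − z = 8 − (z₀ + w) = (8 − z₀) − w = 9 − w.
f(z) = 1/(9 − w) = (1/(9)) · 1/(1 − w/(9)) = Σ_{n≥0} w^n / (9)^(n+1).
So c_n = 1/(9)^(n+1):
  c_0 = 1/(9)^1 = 1/9.
  c_1 = 1/(9)^2 = 1/81.
  c_2 = 1/(9)^3 = 1/729.
The series is valid for |w/d| < 1, i.e. |z − z₀| < |d|.
Radius of convergence: R = |8 − z₀| = |9| = 9 (distance from z₀ to the singularity z = 8).

c_0 = 1/9, c_1 = 1/81, c_2 = 1/729; R = 9.


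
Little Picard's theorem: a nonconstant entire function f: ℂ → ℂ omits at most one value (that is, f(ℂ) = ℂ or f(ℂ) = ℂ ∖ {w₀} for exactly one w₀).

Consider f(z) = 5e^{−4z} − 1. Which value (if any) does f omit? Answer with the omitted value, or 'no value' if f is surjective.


Little Picard bounds the complement of f(ℂ) to at most one point.
e^{−4z} is never zero on ℂ, so 5·e^{−4z} takes every value in ℂ ∖ {0}. Adding -1 shifts the range to ℂ ∖ {-1}. Thus f omits exactly the value -1.

Omitted value: -1.


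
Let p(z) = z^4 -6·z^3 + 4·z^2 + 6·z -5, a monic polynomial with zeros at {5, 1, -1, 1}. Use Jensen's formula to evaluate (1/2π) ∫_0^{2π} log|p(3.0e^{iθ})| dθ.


Zeros: -1, 1, 1, 5; r = 3.0.
Inside |z| < r: -1, 1, 1. Outside (|z| ≥ r): 5.
p(0) = -5, so log|p(0)| = log(5) = 1.6094.
Apply Jensen: I(r) = log|p(0)| + Σ_k log(r/|z_k|), summed over zeros inside |z| < r.
  log(r/|z_k|) for z_k = 1: log(3.0/1) = 1.0986
  log(r/|z_k|) for z_k = -1: log(3.0/1) = 1.0986
  log(r/|z_k|) for z_k = 1: log(3.0/1) = 1.0986
  Outside zeros (5) contribute nothing to the Jensen sum.
Sum over inside zeros: 3.2958.
I(r) = log|p(0)| + (inside sum) = 1.6094 + 3.2958 = 4.9053.
Note: since some zeros are outside |z| ≤ r, the simplified n·log(r) form does NOT apply — only the inside zeros contribute.

I(r) ≈ 4.9053.


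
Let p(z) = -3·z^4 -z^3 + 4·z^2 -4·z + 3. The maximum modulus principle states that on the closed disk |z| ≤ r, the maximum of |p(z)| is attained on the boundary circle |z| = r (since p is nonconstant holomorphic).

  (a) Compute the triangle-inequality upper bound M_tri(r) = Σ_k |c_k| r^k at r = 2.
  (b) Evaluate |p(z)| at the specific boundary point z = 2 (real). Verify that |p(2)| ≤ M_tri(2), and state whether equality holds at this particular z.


Coefficients: c_0 = 3, c_1 = -4, c_2 = 4, c_3 = -1, c_4 = -3. Radius r = 2.
Part (a). Triangle bound: M_tri(r) = Σ_k |c_k| r^k
  = |3|·2^0 + |-4|·2^1 + |4|·2^2 + |-1|·2^3 + |-3|·2^4
  = 3 + 8 + 16 + 8 + 48 = 83.
This bounds M(r) := max_{|z|=r} |p(z)| from above; equality holds iff all terms c_k z^k can be made to align in phase at a single z on |z|=r.
Part (b). At z = 2 (real, on the circle |z| = r):
  p(2) = (3)·2^0 + (-4)·2^1 + (4)·2^2 + (-1)·2^3 + (-3)·2^4 = -45.
  |p(2)| = 45.
Check: |p(2)| = 45 ≤ 83 = M_tri(2). ✓ Equality does not hold at z = 2 (the coefficients have mixed signs, so the terms do not all align in phase there).

M_tri(2) = 83; |p(2)| = 45; equality at z=2: no.


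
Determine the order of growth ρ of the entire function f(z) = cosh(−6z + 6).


cosh(w) is a linear combination of e^{iw} and e^{−iw} (or e^w, e^{−w} in the hyperbolic case), so |cosh(w)| ≤ e^{|w|}. With w = −6z + 6, |w| ≤ 6|z| + 6 = 6r + 6 on |z| = r, giving M(r) ≤ e^{6r + 6}, so ρ ≤ 1. On a suitable ray (z = it for sin/cos; z = t for sinh/cosh, t real → ∞), |cosh(−6z + 6)| grows like e^{6|t|}/2, so ρ ≥ 1. Hence ρ = 1.
Therefore ρ = 1.

Order ρ = 1.


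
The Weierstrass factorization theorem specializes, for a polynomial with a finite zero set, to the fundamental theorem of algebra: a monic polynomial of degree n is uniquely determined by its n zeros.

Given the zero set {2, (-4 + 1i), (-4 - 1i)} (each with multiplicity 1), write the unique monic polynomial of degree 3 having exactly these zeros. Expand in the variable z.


The polynomial is p(z) = ∏_{α ∈ S} (z − α), where S = {2, (-4 + 1i), (-4 - 1i)}.
Expanding the product yields: p(z) = z^3 + 6·z^2 + z -34.
Note conjugate pairs combine to real quadratics: (z − (-4+1i))(z − (-4−1i)) = z² + 8z + 17.
The resulting polynomial has degree 3 and real coefficients as required.

p(z) = z^3 + 6·z^2 + z -34.


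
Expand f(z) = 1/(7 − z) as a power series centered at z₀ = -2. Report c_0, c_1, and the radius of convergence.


Let w = z − z₀, so z = z₀ + w.
Then 7 − z = 7 − (z₀ + w) = (7 − z₀) − w = 9 − w.
f(z) = 1/(9 − w) = (1/(9)) · 1/(1 − w/(9)) = Σ_{n≥0} w^n / (9)^(n+1).
So c_n = 1/(9)^(n+1):
  c_0 = 1/(9)^1 = 1/9.
  c_1 = 1/(9)^2 = 1/81.
The series is valid for |w/d| < 1, i.e. |z − z₀| < |d|.
Radius of convergence: R = |7 − z₀| = |9| = 9 (distance from z₀ to the singularity z = 7).

c_0 = 1/9, c_1 = 1/81; R = 9.


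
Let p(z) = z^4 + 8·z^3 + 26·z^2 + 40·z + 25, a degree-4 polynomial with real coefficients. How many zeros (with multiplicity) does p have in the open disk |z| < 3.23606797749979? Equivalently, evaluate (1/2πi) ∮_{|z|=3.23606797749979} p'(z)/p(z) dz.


The zeros of p are: (-2 + 1i), (-2 - 1i), (-2 + 1i), (-2 - 1i).
Their magnitudes are: 2.236, 2.236, 2.236, 2.236.
Zeros with |z| < R = 3.23606797749979: (-2 + 1i), (-2 - 1i), (-2 + 1i), (-2 - 1i).
Count = 4.
By the argument principle, (1/2πi) ∮_{|z|=R} p'(z)/p(z) dz equals exactly this count.

Number of zeros inside |z| < 3.23606797749979: 4.


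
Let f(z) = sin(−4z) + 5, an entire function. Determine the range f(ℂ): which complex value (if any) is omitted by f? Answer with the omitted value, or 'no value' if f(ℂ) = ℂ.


Little Picard bounds the complement of f(ℂ) to at most one point.
sin is entire and surjective onto ℂ: for every w ∈ ℂ, sin(ζ) = w has a solution ζ ∈ ℂ (e.g., via the complex inverse arcsin). With ζ = −4z this gives z = ζ/(-4). Then 1·sin(−4z) takes every value in 1·ℂ = ℂ, and adding 5 is a bijection of ℂ. So f is surjective and omits no value. (Note: only on the real line is sin bounded by [−1, 1].)

Omitted value: no value.


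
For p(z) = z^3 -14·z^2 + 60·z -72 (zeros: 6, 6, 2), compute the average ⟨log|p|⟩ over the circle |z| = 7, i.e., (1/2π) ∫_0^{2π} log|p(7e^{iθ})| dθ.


Zeros: 2, 6, 6; r = 7.
Inside |z| < r: 2, 6, 6. Outside (|z| ≥ r): ∅.
p(0) = -72, so log|p(0)| = log(72) = 4.2767.
Apply Jensen: I(r) = log|p(0)| + Σ_k log(r/|z_k|), summed over zeros inside |z| < r.
  log(r/|z_k|) for z_k = 6: log(7/6) = 0.1542
  log(r/|z_k|) for z_k = 6: log(7/6) = 0.1542
  log(r/|z_k|) for z_k = 2: log(7/2) = 1.2528
Sum over inside zeros: 1.5611.
I(r) = log|p(0)| + (inside sum) = 4.2767 + 1.5611 = 5.8377.
Closed form (all zeros inside, monic): I(r) = n·log(r) = 3·log(7) = 5.8377. ✓

I(r) ≈ 5.8377.


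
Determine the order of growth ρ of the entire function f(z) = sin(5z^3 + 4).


Write sin(w) = (e^{iw} ± e^{−iw})/(2 or 2i), so |sin(w)| ≤ e^{|w|}. With w = 5z^3 + 4, |w| ≤ 5r^3 + 4 on |z|=r, giving M(r) ≤ e^{5r^3 + 4} and ρ ≤ 3. For the lower bound, choose z on |z|=r with 5z^3 purely imaginary of modulus 5r^3; then |sin(5z^3 + 4)| grows like e^{5r^3}/2, so ρ ≥ 3. Hence ρ = 3.
Therefore ρ = 3.

Order ρ = 3.


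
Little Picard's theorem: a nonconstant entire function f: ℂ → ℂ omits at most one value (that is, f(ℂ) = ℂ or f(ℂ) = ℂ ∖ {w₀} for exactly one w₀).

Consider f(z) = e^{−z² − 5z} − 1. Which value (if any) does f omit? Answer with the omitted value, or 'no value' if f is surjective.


Little Picard bounds the complement of f(ℂ) to at most one point.
The exponent g(z) = −z² − 5z is a nonconstant polynomial, hence surjective onto ℂ. So e^{g(z)} takes every value in {e^w : w ∈ ℂ} = ℂ ∖ {0}. Adding -1 shifts the range to ℂ ∖ {-1}. f omits exactly -1.

Omitted value: -1.


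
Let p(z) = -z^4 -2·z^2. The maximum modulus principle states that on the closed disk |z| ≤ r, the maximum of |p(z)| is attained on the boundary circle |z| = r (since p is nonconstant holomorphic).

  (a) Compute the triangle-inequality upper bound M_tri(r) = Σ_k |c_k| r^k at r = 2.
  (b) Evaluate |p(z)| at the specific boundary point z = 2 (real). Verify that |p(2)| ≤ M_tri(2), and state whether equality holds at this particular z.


Coefficients: c_0 = 0, c_1 = 0, c_2 = -2, c_3 = 0, c_4 = -1. Radius r = 2.
Part (a). Triangle bound: M_tri(r) = Σ_k |c_k| r^k
  = |0|·2^0 + |0|·2^1 + |-2|·2^2 + |0|·2^3 + |-1|·2^4
  = 0 + 0 + 8 + 0 + 16 = 24.
This bounds M(r) := max_{|z|=r} |p(z)| from above; equality holds iff all terms c_k z^k can be made to align in phase at a single z on |z|=r.
Part (b). At z = 2 (real, on the circle |z| = r):
  p(2) = (0)·2^0 + (0)·2^1 + (-2)·2^2 + (0)·2^3 + (-1)·2^4 = -24.
  |p(2)| = 24.
Since all nonzero coefficients share the same sign, |p(2)| = 24 = M_tri(2); the triangle bound is attained at z = 2, so in fact M(r) = 24.

M_tri(2) = 24; |p(2)| = 24; equality at z=2: yes.


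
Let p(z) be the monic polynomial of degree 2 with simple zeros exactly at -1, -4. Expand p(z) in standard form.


The polynomial is p(z) = ∏_{α ∈ S} (z − α), where S = {-1, -4}.
Expanding the product yields: p(z) = z^2 + 5·z + 4.
The resulting polynomial has degree 2 and real coefficients as required.

p(z) = z^2 + 5·z + 4.


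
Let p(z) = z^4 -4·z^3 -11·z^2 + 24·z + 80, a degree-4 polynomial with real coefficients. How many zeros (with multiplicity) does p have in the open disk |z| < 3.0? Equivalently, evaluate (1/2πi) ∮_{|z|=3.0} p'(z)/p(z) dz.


The zeros of p are: 4, (-2 + 1i), (-2 - 1i), 4.
Their magnitudes are: 4, 2.236, 2.236, 4.
Zeros with |z| < R = 3.0: (-2 + 1i), (-2 - 1i).
Count = 2.
By the argument principle, (1/2πi) ∮_{|z|=R} p'(z)/p(z) dz equals exactly this count.

Number of zeros inside |z| < 3.0: 2.


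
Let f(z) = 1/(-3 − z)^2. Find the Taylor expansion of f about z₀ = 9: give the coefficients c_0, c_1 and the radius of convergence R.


Let w = z − z₀, so z = z₀ + w.
Then -3 − z = -3 − (z₀ + w) = (-3 − z₀) − w = -12 − w.
f(z) = 1/(-12 − w)^2 = (1/(-12)^2) · (1 − w/(-12))^{−2}.
By the binomial series (1−u)^{−2} = Σ_{n≥0} C(n+1, 1) u^n for |u|<1, with u = w/(-12):
  c_n = C(n+1, 1) / (-12)^(n+2).
  c_0 = 1/(-12)^2 = 1/144.
  c_1 = 2/(-12)^3 = -1/864.
The series is valid for |w/d| < 1, i.e. |z − z₀| < |d|.
Radius of convergence: R = |-3 − z₀| = |-12| = 12 (distance from z₀ to the singularity z = -3).

c_0 = 1/144, c_1 = -1/864; R = 12.


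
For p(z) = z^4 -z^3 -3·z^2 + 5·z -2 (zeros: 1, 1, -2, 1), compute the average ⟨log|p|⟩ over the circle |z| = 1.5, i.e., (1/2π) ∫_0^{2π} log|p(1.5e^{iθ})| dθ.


Zeros: -2, 1, 1, 1; r = 1.5.
Inside |z| < r: 1, 1, 1. Outside (|z| ≥ r): -2.
p(0) = -2, so log|p(0)| = log(2) = 0.6931.
Apply Jensen: I(r) = log|p(0)| + Σ_k log(r/|z_k|), summed over zeros inside |z| < r.
  log(r/|z_k|) for z_k = 1: log(1.5/1) = 0.4055
  log(r/|z_k|) for z_k = 1: log(1.5/1) = 0.4055
  log(r/|z_k|) for z_k = 1: log(1.5/1) = 0.4055
  Outside zeros (-2) contribute nothing to the Jensen sum.
Sum over inside zeros: 1.2164.
I(r) = log|p(0)| + (inside sum) = 0.6931 + 1.2164 = 1.9095.
Note: since some zeros are outside |z| ≤ r, the simplified n·log(r) form does NOT apply — only the inside zeros contribute.

I(r) ≈ 1.9095.


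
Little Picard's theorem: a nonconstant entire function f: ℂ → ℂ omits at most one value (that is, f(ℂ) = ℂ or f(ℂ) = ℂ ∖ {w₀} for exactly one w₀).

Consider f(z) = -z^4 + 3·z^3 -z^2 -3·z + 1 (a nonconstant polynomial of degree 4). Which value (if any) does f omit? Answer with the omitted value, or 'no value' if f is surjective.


Little Picard bounds the complement of f(ℂ) to at most one point.
For every w ∈ ℂ, the equation p(z) − w = 0 is a nonconstant polynomial in z and hence has at least one root by the fundamental theorem of algebra. So p is surjective onto ℂ, omitting no value.

Omitted value: no value.


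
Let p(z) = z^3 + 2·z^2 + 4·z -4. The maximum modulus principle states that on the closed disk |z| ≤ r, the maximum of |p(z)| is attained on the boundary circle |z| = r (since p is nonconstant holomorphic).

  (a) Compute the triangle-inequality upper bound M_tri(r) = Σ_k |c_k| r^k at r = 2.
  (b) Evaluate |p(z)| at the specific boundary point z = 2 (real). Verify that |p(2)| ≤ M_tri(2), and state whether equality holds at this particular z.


Coefficients: c_0 = -4, c_1 = 4, c_2 = 2, c_3 = 1. Radius r = 2.
Part (a). Triangle bound: M_tri(r) = Σ_k |c_k| r^k
  = |-4|·2^0 + |4|·2^1 + |2|·2^2 + |1|·2^3
  = 4 + 8 + 8 + 8 = 28.
This bounds M(r) := max_{|z|=r} |p(z)| from above; equality holds iff all terms c_k z^k can be made to align in phase at a single z on |z|=r.
Part (b). At z = 2 (real, on the circle |z| = r):
  p(2) = (-4)·2^0 + (4)·2^1 + (2)·2^2 + (1)·2^3 = 20.
  |p(2)| = 20.
Check: |p(2)| = 20 ≤ 28 = M_tri(2). ✓ Equality does not hold at z = 2 (the coefficients have mixed signs, so the terms do not all align in phase there).

M_tri(2) = 28; |p(2)| = 20; equality at z=2: no.


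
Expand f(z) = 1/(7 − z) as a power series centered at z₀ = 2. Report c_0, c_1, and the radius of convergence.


Let w = z − z₀, so z = z₀ + w.
Then 7 − z = 7 − (z₀ + w) = (7 − z₀) − w = 5 − w.
f(z) = 1/(5 − w) = (1/(5)) · 1/(1 − w/(5)) = Σ_{n≥0} w^n / (5)^(n+1).
So c_n = 1/(5)^(n+1):
  c_0 = 1/(5)^1 = 1/5.
  c_1 = 1/(5)^2 = 1/25.
The series is valid for |w/d| < 1, i.e. |z − z₀| < |d|.
Radius of convergence: R = |7 − z₀| = |5| = 5 (distance from z₀ to the singularity z = 7).

c_0 = 1/5, c_1 = 1/25; R = 5.


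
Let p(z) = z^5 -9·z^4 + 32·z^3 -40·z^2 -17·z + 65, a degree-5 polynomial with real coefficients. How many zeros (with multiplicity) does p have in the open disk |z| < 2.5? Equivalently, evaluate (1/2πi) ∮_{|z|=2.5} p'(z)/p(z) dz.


The zeros of p are: (2 + 1i), (2 - 1i), -1, (3 + 2i), (3 - 2i).
Their magnitudes are: 2.236, 2.236, 1, 3.606, 3.606.
Zeros with |z| < R = 2.5: (2 + 1i), (2 - 1i), -1.
Count = 3.
By the argument principle, (1/2πi) ∮_{|z|=R} p'(z)/p(z) dz equals exactly this count.

Number of zeros inside |z| < 2.5: 3.


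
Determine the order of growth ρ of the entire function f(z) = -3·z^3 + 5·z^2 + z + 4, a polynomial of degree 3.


|f(z)| ≤ Σ|c_k|·r^k = O(r^3) as r → ∞. Polynomial growth is O(e^{r^ε}) for every ε > 0 (since r^3/e^{r^ε} → 0), so ρ ≤ ε for all ε > 0, i.e. ρ = 0. Every nonconstant polynomial has order 0.
Therefore ρ = 0.

Order ρ = 0.


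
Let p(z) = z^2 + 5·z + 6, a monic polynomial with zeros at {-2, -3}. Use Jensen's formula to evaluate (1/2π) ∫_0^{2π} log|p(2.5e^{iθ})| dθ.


Zeros: -3, -2; r = 2.5.
Inside |z| < r: -2. Outside (|z| ≥ r): -3.
p(0) = 6, so log|p(0)| = log(6) = 1.7918.
Apply Jensen: I(r) = log|p(0)| + Σ_k log(r/|z_k|), summed over zeros inside |z| < r.
  log(r/|z_k|) for z_k = -2: log(2.5/2) = 0.2231
  Outside zeros (-3) contribute nothing to the Jensen sum.
Sum over inside zeros: 0.2231.
I(r) = log|p(0)| + (inside sum) = 1.7918 + 0.2231 = 2.0149.
Note: since some zeros are outside |z| ≤ r, the simplified n·log(r) form does NOT apply — only the inside zeros contribute.

I(r) ≈ 2.0149.


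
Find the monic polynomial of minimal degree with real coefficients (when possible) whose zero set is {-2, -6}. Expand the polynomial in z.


The polynomial is p(z) = ∏_{α ∈ S} (z − α), where S = {-2, -6}.
Expanding the product yields: p(z) = z^2 + 8·z + 12.
The resulting polynomial has degree 2 and real coefficients as required.

p(z) = z^2 + 8·z + 12.


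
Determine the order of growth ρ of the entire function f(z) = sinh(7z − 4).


sinh(w) is a linear combination of e^{iw} and e^{−iw} (or e^w, e^{−w} in the hyperbolic case), so |sinh(w)| ≤ e^{|w|}. With w = 7z − 4, |w| ≤ 7|z| + 4 = 7r + 4 on |z| = r, giving M(r) ≤ e^{7r + 4}, so ρ ≤ 1. On a suitable ray (z = it for sin/cos; z = t for sinh/cosh, t real → ∞), |sinh(7z − 4)| grows like e^{7|t|}/2, so ρ ≥ 1. Hence ρ = 1.
Therefore ρ = 1.

Order ρ = 1.


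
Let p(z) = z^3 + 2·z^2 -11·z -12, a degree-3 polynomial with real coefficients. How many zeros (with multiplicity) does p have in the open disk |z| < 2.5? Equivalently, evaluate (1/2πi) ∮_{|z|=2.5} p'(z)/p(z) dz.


The zeros of p are: -1, -4, 3.
Their magnitudes are: 1, 4, 3.
Zeros with |z| < R = 2.5: -1.
Count = 1.
By the argument principle, (1/2πi) ∮_{|z|=R} p'(z)/p(z) dz equals exactly this count.

Number of zeros inside |z| < 2.5: 1.


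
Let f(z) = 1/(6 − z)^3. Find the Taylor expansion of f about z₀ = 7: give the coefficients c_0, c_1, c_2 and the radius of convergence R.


Let w = z − z₀, so z = z₀ + w.
Then 6 − z = 6 − (z₀ + w) = (6 − z₀) − w = -1 − w.
f(z) = 1/(-1 − w)^3 = (1/(-1)^3) · (1 − w/(-1))^{−3}.
By the binomial series (1−u)^{−3} = Σ_{n≥0} C(n+2, 2) u^n for |u|<1, with u = w/(-1):
  c_n = C(n+2, 2) / (-1)^(n+3).
  c_0 = 1/(-1)^3 = -1.
  c_1 = 3/(-1)^4 = 3.
  c_2 = 6/(-1)^5 = -6.
The series is valid for |w/d| < 1, i.e. |z − z₀| < |d|.
Radius of convergence: R = |6 − z₀| = |-1| = 1 (distance from z₀ to the singularity z = 6).

c_0 = -1, c_1 = 3, c_2 = -6; R = 1.


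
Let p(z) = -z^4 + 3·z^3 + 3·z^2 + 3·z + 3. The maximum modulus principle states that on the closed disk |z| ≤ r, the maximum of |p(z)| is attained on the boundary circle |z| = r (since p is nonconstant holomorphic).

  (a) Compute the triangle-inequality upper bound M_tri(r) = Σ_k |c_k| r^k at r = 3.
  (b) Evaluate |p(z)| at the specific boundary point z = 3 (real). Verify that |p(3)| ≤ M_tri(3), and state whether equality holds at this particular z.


Coefficients: c_0 = 3, c_1 = 3, c_2 = 3, c_3 = 3, c_4 = -1. Radius r = 3.
Part (a). Triangle bound: M_tri(r) = Σ_k |c_k| r^k
  = |3|·3^0 + |3|·3^1 + |3|·3^2 + |3|·3^3 + |-1|·3^4
  = 3 + 9 + 27 + 81 + 81 = 201.
This bounds M(r) := max_{|z|=r} |p(z)| from above; equality holds iff all terms c_k z^k can be made to align in phase at a single z on |z|=r.
Part (b). At z = 3 (real, on the circle |z| = r):
  p(3) = (3)·3^0 + (3)·3^1 + (3)·3^2 + (3)·3^3 + (-1)·3^4 = 39.
  |p(3)| = 39.
Check: |p(3)| = 39 ≤ 201 = M_tri(3). ✓ Equality does not hold at z = 3 (the coefficients have mixed signs, so the terms do not all align in phase there).

M_tri(3) = 201; |p(3)| = 39; equality at z=3: no.


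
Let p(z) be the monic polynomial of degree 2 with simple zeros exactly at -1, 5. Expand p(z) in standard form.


The polynomial is p(z) = ∏_{α ∈ S} (z − α), where S = {-1, 5}.
Expanding the product yields: p(z) = z^2 -4·z -5.
The resulting polynomial has degree 2 and real coefficients as required.

p(z) = z^2 -4·z -5.


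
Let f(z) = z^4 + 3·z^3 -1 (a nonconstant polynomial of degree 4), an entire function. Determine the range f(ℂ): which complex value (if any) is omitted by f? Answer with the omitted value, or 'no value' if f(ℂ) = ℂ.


Little Picard bounds the complement of f(ℂ) to at most one point.
For every w ∈ ℂ, the equation p(z) − w = 0 is a nonconstant polynomial in z and hence has at least one root by the fundamental theorem of algebra. So p is surjective onto ℂ, omitting no value.

Omitted value: no value.


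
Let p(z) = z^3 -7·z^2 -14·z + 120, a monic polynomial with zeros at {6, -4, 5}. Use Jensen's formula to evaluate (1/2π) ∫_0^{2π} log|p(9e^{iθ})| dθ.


Zeros: -4, 5, 6; r = 9.
Inside |z| < r: -4, 5, 6. Outside (|z| ≥ r): ∅.
p(0) = 120, so log|p(0)| = log(120) = 4.7875.
Apply Jensen: I(r) = log|p(0)| + Σ_k log(r/|z_k|), summed over zeros inside |z| < r.
  log(r/|z_k|) for z_k = 6: log(9/6) = 0.4055
  log(r/|z_k|) for z_k = -4: log(9/4) = 0.8109
  log(r/|z_k|) for z_k = 5: log(9/5) = 0.5878
Sum over inside zeros: 1.8042.
I(r) = log|p(0)| + (inside sum) = 4.7875 + 1.8042 = 6.5917.
Closed form (all zeros inside, monic): I(r) = n·log(r) = 3·log(9) = 6.5917. ✓

I(r) ≈ 6.5917.


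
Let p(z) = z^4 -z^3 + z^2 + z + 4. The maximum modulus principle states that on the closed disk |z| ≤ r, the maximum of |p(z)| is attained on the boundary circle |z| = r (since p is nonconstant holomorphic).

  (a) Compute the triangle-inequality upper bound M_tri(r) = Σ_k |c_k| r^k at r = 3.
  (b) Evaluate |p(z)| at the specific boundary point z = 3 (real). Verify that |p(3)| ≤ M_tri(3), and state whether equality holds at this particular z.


Coefficients: c_0 = 4, c_1 = 1, c_2 = 1, c_3 = -1, c_4 = 1. Radius r = 3.
Part (a). Triangle bound: M_tri(r) = Σ_k |c_k| r^k
  = |4|·3^0 + |1|·3^1 + |1|·3^2 + |-1|·3^3 + |1|·3^4
  = 4 + 3 + 9 + 27 + 81 = 124.
This bounds M(r) := max_{|z|=r} |p(z)| from above; equality holds iff all terms c_k z^k can be made to align in phase at a single z on |z|=r.
Part (b). At z = 3 (real, on the circle |z| = r):
  p(3) = (4)·3^0 + (1)·3^1 + (1)·3^2 + (-1)·3^3 + (1)·3^4 = 70.
  |p(3)| = 70.
Check: |p(3)| = 70 ≤ 124 = M_tri(3). ✓ Equality does not hold at z = 3 (the coefficients have mixed signs, so the terms do not all align in phase there).

M_tri(3) = 124; |p(3)| = 70; equality at z=3: no.


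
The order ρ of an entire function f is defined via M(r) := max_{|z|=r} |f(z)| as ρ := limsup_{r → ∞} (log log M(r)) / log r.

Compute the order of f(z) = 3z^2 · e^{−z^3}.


M(r) = max_{|z|=r} |3|·|z|^2·|e^{−z^3}| = 3·r^2 · e^{1r^3} (the factors attain their maxima compatibly on |z|=r). Then log M(r) = log 3 + 2·log r + 1r^3, dominated by the last term, so log log M(r) ~ 3·log r. The polynomial factor 3z^2 contributes only a log r term and does not affect the order. ρ = 3.
Therefore ρ = 3.

Order ρ = 3.


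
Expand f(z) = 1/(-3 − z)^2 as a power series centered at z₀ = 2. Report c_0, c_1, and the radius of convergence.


Let w = z − z₀, so z = z₀ + w.
Then -3 − z = -3 − (z₀ + w) = (-3 − z₀) − w = -5 − w.
f(z) = 1/(-5 − w)^2 = (1/(-5)^2) · (1 − w/(-5))^{−2}.
By the binomial series (1−u)^{−2} = Σ_{n≥0} C(n+1, 1) u^n for |u|<1, with u = w/(-5):
  c_n = C(n+1, 1) / (-5)^(n+2).
  c_0 = 1/(-5)^2 = 1/25.
  c_1 = 2/(-5)^3 = -2/125.
The series is valid for |w/d| < 1, i.e. |z − z₀| < |d|.
Radius of convergence: R = |-3 − z₀| = |-5| = 5 (distance from z₀ to the singularity z = -3).

c_0 = 1/25, c_1 = -2/125; R = 5.


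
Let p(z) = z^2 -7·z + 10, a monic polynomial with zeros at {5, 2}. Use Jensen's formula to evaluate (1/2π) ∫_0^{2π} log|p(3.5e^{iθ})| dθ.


Zeros: 2, 5; r = 3.5.
Inside |z| < r: 2. Outside (|z| ≥ r): 5.
p(0) = 10, so log|p(0)| = log(10) = 2.3026.
Apply Jensen: I(r) = log|p(0)| + Σ_k log(r/|z_k|), summed over zeros inside |z| < r.
  log(r/|z_k|) for z_k = 2: log(3.5/2) = 0.5596
  Outside zeros (5) contribute nothing to the Jensen sum.
Sum over inside zeros: 0.5596.
I(r) = log|p(0)| + (inside sum) = 2.3026 + 0.5596 = 2.8622.
Note: since some zeros are outside |z| ≤ r, the simplified n·log(r) form does NOT apply — only the inside zeros contribute.

I(r) ≈ 2.8622.


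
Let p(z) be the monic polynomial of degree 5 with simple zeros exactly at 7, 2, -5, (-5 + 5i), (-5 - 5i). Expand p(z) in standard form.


The polynomial is p(z) = ∏_{α ∈ S} (z − α), where S = {7, 2, -5, (-5 + 5i), (-5 - 5i)}.
Expanding the product yields: p(z) = z^5 + 6·z^4 -21·z^3 -440·z^2 -850·z + 3500.
Note conjugate pairs combine to real quadratics: (z − (-5+5i))(z − (-5−5i)) = z² + 10z + 50.
The resulting polynomial has degree 5 and real coefficients as required.

p(z) = z^5 + 6·z^4 -21·z^3 -440·z^2 -850·z + 3500.


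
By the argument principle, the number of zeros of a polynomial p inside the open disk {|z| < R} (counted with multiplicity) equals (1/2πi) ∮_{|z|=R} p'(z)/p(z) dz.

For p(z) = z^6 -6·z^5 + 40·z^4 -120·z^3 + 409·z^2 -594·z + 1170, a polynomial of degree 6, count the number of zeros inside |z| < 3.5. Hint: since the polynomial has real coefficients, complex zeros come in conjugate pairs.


The zeros of p are: (2 + 3i), (2 - 3i), (0 + 3i), (0 - 3i), (1 + 3i), (1 - 3i).
Their magnitudes are: 3.606, 3.606, 3, 3, 3.162, 3.162.
Zeros with |z| < R = 3.5: (0 + 3i), (0 - 3i), (1 + 3i), (1 - 3i).
Count = 4.
By the argument principle, (1/2πi) ∮_{|z|=R} p'(z)/p(z) dz equals exactly this count.

Number of zeros inside |z| < 3.5: 4.


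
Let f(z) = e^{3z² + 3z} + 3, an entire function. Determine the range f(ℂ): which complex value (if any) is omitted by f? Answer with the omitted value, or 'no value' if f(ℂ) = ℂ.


Little Picard bounds the complement of f(ℂ) to at most one point.
The exponent g(z) = 3z² + 3z is a nonconstant polynomial, hence surjective onto ℂ. So e^{g(z)} takes every value in {e^w : w ∈ ℂ} = ℂ ∖ {0}. Adding 3 shifts the range to ℂ ∖ {3}. f omits exactly 3.

Omitted value: 3.


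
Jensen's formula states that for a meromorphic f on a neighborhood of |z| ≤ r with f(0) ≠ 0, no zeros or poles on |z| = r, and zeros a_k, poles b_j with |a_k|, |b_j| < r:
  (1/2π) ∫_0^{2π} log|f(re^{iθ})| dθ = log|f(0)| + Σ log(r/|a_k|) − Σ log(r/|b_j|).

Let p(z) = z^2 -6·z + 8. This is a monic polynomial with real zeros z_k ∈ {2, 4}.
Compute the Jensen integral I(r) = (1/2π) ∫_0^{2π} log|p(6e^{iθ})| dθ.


Zeros: 2, 4; r = 6.
Inside |z| < r: 2, 4. Outside (|z| ≥ r): ∅.
p(0) = 8, so log|p(0)| = log(8) = 2.0794.
Apply Jensen: I(r) = log|p(0)| + Σ_k log(r/|z_k|), summed over zeros inside |z| < r.
  log(r/|z_k|) for z_k = 2: log(6/2) = 1.0986
  log(r/|z_k|) for z_k = 4: log(6/4) = 0.4055
Sum over inside zeros: 1.5041.
I(r) = log|p(0)| + (inside sum) = 2.0794 + 1.5041 = 3.5835.
Closed form (all zeros inside, monic): I(r) = n·log(r) = 2·log(6) = 3.5835. ✓

I(r) ≈ 3.5835.


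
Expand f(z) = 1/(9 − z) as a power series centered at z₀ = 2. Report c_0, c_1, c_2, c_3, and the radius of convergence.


Let w = z − z₀, so z = z₀ + w.
Then 9 − z = 9 − (z₀ + w) = (9 − z₀) − w = 7 − w.
f(z) = 1/(7 − w) = (1/(7)) · 1/(1 − w/(7)) = Σ_{n≥0} w^n / (7)^(n+1).
So c_n = 1/(7)^(n+1):
  c_0 = 1/(7)^1 = 1/7.
  c_1 = 1/(7)^2 = 1/49.
  c_2 = 1/(7)^3 = 1/343.
  c_3 = 1/(7)^4 = 1/2401.
The series is valid for |w/d| < 1, i.e. |z − z₀| < |d|.
Radius of convergence: R = |9 − z₀| = |7| = 7 (distance from z₀ to the singularity z = 9).

c_0 = 1/7, c_1 = 1/49, c_2 = 1/343, c_3 = 1/2401; R = 7.


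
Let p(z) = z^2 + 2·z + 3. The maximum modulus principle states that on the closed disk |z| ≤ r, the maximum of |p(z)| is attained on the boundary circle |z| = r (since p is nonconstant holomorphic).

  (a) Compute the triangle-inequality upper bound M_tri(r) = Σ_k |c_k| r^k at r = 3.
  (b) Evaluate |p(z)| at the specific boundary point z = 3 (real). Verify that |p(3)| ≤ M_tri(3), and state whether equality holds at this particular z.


Coefficients: c_0 = 3, c_1 = 2, c_2 = 1. Radius r = 3.
Part (a). Triangle bound: M_tri(r) = Σ_k |c_k| r^k
  = |3|·3^0 + |2|·3^1 + |1|·3^2
  = 3 + 6 + 9 = 18.
This bounds M(r) := max_{|z|=r} |p(z)| from above; equality holds iff all terms c_k z^k can be made to align in phase at a single z on |z|=r.
Part (b). At z = 3 (real, on the circle |z| = r):
  p(3) = (3)·3^0 + (2)·3^1 + (1)·3^2 = 18.
  |p(3)| = 18.
Since all nonzero coefficients share the same sign, |p(3)| = 18 = M_tri(3); the triangle bound is attained at z = 3, so in fact M(r) = 18.

M_tri(3) = 18; |p(3)| = 18; equality at z=3: yes.


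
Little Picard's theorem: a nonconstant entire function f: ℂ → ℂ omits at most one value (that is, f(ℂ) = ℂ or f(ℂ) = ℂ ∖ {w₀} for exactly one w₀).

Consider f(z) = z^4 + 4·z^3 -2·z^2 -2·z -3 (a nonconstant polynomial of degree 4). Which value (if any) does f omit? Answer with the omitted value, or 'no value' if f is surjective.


Little Picard bounds the complement of f(ℂ) to at most one point.
For every w ∈ ℂ, the equation p(z) − w = 0 is a nonconstant polynomial in z and hence has at least one root by the fundamental theorem of algebra. So p is surjective onto ℂ, omitting no value.

Omitted value: no value.


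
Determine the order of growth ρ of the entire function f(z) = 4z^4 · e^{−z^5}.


M(r) = max_{|z|=r} |4|·|z|^4·|e^{−z^5}| = 4·r^4 · e^{1r^5} (the factors attain their maxima compatibly on |z|=r). Then log M(r) = log 4 + 4·log r + 1r^5, dominated by the last term, so log log M(r) ~ 5·log r. The polynomial factor 4z^4 contributes only a log r term and does not affect the order. ρ = 5.
Therefore ρ = 5.

Order ρ = 5.
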